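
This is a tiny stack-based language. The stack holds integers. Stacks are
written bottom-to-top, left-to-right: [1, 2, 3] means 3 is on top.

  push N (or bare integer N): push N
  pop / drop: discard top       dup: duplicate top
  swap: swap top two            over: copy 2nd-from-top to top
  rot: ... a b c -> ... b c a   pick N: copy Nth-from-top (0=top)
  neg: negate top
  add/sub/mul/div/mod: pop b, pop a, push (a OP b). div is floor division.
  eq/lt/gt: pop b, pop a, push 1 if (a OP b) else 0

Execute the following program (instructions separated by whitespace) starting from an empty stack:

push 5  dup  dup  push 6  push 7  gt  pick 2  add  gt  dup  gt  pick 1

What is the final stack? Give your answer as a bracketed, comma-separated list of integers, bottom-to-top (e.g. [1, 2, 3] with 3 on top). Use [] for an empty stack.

After 'push 5': [5]
After 'dup': [5, 5]
After 'dup': [5, 5, 5]
After 'push 6': [5, 5, 5, 6]
After 'push 7': [5, 5, 5, 6, 7]
After 'gt': [5, 5, 5, 0]
After 'pick 2': [5, 5, 5, 0, 5]
After 'add': [5, 5, 5, 5]
After 'gt': [5, 5, 0]
After 'dup': [5, 5, 0, 0]
After 'gt': [5, 5, 0]
After 'pick 1': [5, 5, 0, 5]

Answer: [5, 5, 0, 5]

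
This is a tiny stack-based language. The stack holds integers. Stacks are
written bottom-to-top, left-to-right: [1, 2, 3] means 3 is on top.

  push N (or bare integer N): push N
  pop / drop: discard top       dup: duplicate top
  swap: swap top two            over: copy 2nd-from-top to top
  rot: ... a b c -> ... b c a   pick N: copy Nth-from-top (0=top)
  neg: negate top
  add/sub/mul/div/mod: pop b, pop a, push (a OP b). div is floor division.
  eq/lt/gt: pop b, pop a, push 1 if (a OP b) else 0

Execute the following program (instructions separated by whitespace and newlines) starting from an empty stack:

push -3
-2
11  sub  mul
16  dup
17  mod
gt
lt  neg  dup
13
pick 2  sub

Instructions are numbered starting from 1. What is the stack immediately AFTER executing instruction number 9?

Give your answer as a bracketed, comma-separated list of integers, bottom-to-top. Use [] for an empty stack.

Step 1 ('push -3'): [-3]
Step 2 ('-2'): [-3, -2]
Step 3 ('11'): [-3, -2, 11]
Step 4 ('sub'): [-3, -13]
Step 5 ('mul'): [39]
Step 6 ('16'): [39, 16]
Step 7 ('dup'): [39, 16, 16]
Step 8 ('17'): [39, 16, 16, 17]
Step 9 ('mod'): [39, 16, 16]

Answer: [39, 16, 16]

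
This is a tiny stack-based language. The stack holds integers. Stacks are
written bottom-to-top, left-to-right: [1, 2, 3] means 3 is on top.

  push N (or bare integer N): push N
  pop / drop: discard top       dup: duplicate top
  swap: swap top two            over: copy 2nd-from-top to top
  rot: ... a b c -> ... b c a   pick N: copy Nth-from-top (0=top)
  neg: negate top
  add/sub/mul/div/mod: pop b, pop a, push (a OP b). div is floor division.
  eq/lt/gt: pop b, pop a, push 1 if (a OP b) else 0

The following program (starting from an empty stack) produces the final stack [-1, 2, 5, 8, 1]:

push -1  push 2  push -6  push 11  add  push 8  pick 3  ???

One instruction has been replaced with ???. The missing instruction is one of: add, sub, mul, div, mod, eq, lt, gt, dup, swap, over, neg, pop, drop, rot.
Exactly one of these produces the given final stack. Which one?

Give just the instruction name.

Stack before ???: [-1, 2, 5, 8, -1]
Stack after ???:  [-1, 2, 5, 8, 1]
The instruction that transforms [-1, 2, 5, 8, -1] -> [-1, 2, 5, 8, 1] is: neg

Answer: neg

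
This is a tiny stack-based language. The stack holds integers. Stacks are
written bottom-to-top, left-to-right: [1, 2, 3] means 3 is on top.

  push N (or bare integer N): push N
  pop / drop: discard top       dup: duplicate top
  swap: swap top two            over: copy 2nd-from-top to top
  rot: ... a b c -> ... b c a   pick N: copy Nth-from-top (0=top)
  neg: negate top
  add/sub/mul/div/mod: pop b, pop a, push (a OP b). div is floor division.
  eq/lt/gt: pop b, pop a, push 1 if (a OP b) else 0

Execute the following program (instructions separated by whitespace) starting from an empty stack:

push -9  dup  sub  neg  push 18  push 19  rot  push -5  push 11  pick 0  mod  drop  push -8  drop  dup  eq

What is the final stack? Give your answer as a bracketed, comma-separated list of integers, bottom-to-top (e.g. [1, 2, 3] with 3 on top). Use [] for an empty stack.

Answer: [18, 19, 0, 1]

Derivation:
After 'push -9': [-9]
After 'dup': [-9, -9]
After 'sub': [0]
After 'neg': [0]
After 'push 18': [0, 18]
After 'push 19': [0, 18, 19]
After 'rot': [18, 19, 0]
After 'push -5': [18, 19, 0, -5]
After 'push 11': [18, 19, 0, -5, 11]
After 'pick 0': [18, 19, 0, -5, 11, 11]
After 'mod': [18, 19, 0, -5, 0]
After 'drop': [18, 19, 0, -5]
After 'push -8': [18, 19, 0, -5, -8]
After 'drop': [18, 19, 0, -5]
After 'dup': [18, 19, 0, -5, -5]
After 'eq': [18, 19, 0, 1]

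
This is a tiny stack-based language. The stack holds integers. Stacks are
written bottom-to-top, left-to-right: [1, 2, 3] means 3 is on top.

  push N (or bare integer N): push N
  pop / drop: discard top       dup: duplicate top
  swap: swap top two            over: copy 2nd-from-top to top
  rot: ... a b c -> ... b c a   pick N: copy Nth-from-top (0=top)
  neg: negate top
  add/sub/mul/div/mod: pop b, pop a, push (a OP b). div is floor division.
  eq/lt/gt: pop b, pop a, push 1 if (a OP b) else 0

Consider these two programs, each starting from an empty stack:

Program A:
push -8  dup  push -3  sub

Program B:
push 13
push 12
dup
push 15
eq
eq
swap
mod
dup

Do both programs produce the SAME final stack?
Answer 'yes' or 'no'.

Answer: no

Derivation:
Program A trace:
  After 'push -8': [-8]
  After 'dup': [-8, -8]
  After 'push -3': [-8, -8, -3]
  After 'sub': [-8, -5]
Program A final stack: [-8, -5]

Program B trace:
  After 'push 13': [13]
  After 'push 12': [13, 12]
  After 'dup': [13, 12, 12]
  After 'push 15': [13, 12, 12, 15]
  After 'eq': [13, 12, 0]
  After 'eq': [13, 0]
  After 'swap': [0, 13]
  After 'mod': [0]
  After 'dup': [0, 0]
Program B final stack: [0, 0]
Same: no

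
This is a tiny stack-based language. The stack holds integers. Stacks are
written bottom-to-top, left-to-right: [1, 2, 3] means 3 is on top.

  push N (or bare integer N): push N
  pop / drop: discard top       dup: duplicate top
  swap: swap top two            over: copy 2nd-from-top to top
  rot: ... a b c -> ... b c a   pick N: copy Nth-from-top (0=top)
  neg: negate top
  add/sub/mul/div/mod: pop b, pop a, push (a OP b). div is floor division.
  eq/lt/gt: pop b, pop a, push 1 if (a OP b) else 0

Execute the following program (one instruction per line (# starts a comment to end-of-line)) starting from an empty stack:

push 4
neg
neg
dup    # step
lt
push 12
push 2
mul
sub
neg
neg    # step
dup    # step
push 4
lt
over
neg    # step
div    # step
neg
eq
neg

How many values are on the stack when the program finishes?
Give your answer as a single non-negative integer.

After 'push 4': stack = [4] (depth 1)
After 'neg': stack = [-4] (depth 1)
After 'neg': stack = [4] (depth 1)
After 'dup': stack = [4, 4] (depth 2)
After 'lt': stack = [0] (depth 1)
After 'push 12': stack = [0, 12] (depth 2)
After 'push 2': stack = [0, 12, 2] (depth 3)
After 'mul': stack = [0, 24] (depth 2)
After 'sub': stack = [-24] (depth 1)
After 'neg': stack = [24] (depth 1)
After 'neg': stack = [-24] (depth 1)
After 'dup': stack = [-24, -24] (depth 2)
After 'push 4': stack = [-24, -24, 4] (depth 3)
After 'lt': stack = [-24, 1] (depth 2)
After 'over': stack = [-24, 1, -24] (depth 3)
After 'neg': stack = [-24, 1, 24] (depth 3)
After 'div': stack = [-24, 0] (depth 2)
After 'neg': stack = [-24, 0] (depth 2)
After 'eq': stack = [0] (depth 1)
After 'neg': stack = [0] (depth 1)

Answer: 1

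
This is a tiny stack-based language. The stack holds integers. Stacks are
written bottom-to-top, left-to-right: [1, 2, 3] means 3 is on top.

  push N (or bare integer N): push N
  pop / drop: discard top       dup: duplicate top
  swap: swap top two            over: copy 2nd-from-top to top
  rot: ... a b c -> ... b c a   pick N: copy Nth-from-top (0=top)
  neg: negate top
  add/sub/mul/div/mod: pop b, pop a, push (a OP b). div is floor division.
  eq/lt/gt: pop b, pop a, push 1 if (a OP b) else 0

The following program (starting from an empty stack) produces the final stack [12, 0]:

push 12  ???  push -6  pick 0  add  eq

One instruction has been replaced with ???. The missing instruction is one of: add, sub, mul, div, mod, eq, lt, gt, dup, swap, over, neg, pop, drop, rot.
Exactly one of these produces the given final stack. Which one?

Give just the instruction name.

Stack before ???: [12]
Stack after ???:  [12, 12]
The instruction that transforms [12] -> [12, 12] is: dup

Answer: dup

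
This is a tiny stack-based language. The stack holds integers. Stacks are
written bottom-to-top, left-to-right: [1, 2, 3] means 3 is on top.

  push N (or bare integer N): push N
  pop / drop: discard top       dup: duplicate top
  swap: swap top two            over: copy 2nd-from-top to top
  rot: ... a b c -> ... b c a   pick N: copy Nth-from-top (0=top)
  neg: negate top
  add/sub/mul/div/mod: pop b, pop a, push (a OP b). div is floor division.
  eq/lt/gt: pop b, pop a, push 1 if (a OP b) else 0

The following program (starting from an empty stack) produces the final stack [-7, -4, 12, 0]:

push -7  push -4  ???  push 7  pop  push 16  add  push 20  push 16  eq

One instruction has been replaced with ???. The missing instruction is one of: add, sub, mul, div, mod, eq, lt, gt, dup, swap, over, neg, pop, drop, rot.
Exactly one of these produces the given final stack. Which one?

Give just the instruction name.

Stack before ???: [-7, -4]
Stack after ???:  [-7, -4, -4]
The instruction that transforms [-7, -4] -> [-7, -4, -4] is: dup

Answer: dup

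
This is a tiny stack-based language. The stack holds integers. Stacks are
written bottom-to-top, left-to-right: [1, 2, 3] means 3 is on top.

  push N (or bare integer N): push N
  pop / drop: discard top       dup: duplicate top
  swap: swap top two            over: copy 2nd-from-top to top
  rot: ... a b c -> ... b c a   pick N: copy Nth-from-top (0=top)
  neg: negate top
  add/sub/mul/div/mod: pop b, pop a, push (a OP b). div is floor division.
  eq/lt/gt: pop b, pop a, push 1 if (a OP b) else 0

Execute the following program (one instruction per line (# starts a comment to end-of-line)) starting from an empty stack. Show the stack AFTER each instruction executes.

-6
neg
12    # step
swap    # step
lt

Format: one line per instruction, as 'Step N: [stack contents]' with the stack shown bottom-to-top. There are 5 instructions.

Step 1: [-6]
Step 2: [6]
Step 3: [6, 12]
Step 4: [12, 6]
Step 5: [0]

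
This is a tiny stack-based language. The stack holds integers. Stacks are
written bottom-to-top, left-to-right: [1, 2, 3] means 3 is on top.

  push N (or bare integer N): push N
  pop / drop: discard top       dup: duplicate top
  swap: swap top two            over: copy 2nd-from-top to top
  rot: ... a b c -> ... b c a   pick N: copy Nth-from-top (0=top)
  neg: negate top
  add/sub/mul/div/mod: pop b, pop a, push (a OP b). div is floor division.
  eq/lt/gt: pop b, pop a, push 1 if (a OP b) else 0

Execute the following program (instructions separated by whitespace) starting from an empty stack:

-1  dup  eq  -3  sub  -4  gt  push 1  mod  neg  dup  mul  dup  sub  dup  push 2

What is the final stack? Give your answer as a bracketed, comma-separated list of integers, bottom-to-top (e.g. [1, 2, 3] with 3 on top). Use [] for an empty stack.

Answer: [0, 0, 2]

Derivation:
After 'push -1': [-1]
After 'dup': [-1, -1]
After 'eq': [1]
After 'push -3': [1, -3]
After 'sub': [4]
After 'push -4': [4, -4]
After 'gt': [1]
After 'push 1': [1, 1]
After 'mod': [0]
After 'neg': [0]
After 'dup': [0, 0]
After 'mul': [0]
After 'dup': [0, 0]
After 'sub': [0]
After 'dup': [0, 0]
After 'push 2': [0, 0, 2]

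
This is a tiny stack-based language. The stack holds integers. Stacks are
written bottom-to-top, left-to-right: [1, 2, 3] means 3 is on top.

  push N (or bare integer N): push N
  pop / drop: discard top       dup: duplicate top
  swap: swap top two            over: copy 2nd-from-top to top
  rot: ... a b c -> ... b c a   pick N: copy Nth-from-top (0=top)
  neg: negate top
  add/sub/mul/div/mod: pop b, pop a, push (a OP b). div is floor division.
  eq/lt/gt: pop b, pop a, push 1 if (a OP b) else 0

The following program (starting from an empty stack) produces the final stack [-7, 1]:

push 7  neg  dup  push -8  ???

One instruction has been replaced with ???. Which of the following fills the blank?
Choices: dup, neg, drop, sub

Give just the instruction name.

Answer: sub

Derivation:
Stack before ???: [-7, -7, -8]
Stack after ???:  [-7, 1]
Checking each choice:
  dup: produces [-7, -7, -8, -8]
  neg: produces [-7, -7, 8]
  drop: produces [-7, -7]
  sub: MATCH


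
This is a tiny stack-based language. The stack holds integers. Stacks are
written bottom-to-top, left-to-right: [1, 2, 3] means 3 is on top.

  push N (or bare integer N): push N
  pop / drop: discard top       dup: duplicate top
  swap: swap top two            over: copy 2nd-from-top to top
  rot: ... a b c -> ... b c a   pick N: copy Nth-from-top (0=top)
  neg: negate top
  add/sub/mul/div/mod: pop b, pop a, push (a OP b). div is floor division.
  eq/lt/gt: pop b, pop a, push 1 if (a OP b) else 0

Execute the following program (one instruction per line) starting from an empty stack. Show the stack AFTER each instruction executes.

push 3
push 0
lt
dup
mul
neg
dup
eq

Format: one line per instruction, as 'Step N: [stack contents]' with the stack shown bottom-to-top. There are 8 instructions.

Step 1: [3]
Step 2: [3, 0]
Step 3: [0]
Step 4: [0, 0]
Step 5: [0]
Step 6: [0]
Step 7: [0, 0]
Step 8: [1]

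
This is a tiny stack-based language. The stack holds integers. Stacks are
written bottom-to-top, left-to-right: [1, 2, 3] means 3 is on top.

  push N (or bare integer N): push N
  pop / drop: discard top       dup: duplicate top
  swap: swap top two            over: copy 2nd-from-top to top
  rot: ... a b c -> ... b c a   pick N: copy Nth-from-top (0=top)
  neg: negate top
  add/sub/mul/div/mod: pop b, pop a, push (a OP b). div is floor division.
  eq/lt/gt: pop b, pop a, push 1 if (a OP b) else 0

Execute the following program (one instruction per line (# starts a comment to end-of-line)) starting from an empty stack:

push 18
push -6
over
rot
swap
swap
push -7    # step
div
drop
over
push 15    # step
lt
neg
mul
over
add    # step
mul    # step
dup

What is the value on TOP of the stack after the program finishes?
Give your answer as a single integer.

After 'push 18': [18]
After 'push -6': [18, -6]
After 'over': [18, -6, 18]
After 'rot': [-6, 18, 18]
After 'swap': [-6, 18, 18]
After 'swap': [-6, 18, 18]
After 'push -7': [-6, 18, 18, -7]
After 'div': [-6, 18, -3]
After 'drop': [-6, 18]
After 'over': [-6, 18, -6]
After 'push 15': [-6, 18, -6, 15]
After 'lt': [-6, 18, 1]
After 'neg': [-6, 18, -1]
After 'mul': [-6, -18]
After 'over': [-6, -18, -6]
After 'add': [-6, -24]
After 'mul': [144]
After 'dup': [144, 144]

Answer: 144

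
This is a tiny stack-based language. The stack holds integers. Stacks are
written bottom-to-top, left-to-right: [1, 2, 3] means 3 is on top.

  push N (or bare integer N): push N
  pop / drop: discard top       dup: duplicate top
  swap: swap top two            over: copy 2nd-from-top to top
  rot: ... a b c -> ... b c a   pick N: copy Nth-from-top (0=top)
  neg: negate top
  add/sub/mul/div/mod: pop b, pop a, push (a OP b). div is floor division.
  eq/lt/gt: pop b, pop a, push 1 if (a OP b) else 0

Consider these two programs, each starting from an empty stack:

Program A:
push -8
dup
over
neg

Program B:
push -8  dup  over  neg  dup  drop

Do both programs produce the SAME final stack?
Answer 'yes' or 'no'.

Answer: yes

Derivation:
Program A trace:
  After 'push -8': [-8]
  After 'dup': [-8, -8]
  After 'over': [-8, -8, -8]
  After 'neg': [-8, -8, 8]
Program A final stack: [-8, -8, 8]

Program B trace:
  After 'push -8': [-8]
  After 'dup': [-8, -8]
  After 'over': [-8, -8, -8]
  After 'neg': [-8, -8, 8]
  After 'dup': [-8, -8, 8, 8]
  After 'drop': [-8, -8, 8]
Program B final stack: [-8, -8, 8]
Same: yes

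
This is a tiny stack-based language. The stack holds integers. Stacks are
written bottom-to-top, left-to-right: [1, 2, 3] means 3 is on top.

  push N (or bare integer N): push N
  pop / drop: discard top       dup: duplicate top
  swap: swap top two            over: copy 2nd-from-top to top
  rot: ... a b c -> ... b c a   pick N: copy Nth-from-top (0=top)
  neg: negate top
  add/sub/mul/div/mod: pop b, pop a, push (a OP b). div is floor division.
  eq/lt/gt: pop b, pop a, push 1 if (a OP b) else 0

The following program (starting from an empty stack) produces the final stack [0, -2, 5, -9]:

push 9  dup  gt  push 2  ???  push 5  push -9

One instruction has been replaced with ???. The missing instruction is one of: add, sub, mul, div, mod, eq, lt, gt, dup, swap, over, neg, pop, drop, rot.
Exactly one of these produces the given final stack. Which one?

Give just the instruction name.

Answer: neg

Derivation:
Stack before ???: [0, 2]
Stack after ???:  [0, -2]
The instruction that transforms [0, 2] -> [0, -2] is: neg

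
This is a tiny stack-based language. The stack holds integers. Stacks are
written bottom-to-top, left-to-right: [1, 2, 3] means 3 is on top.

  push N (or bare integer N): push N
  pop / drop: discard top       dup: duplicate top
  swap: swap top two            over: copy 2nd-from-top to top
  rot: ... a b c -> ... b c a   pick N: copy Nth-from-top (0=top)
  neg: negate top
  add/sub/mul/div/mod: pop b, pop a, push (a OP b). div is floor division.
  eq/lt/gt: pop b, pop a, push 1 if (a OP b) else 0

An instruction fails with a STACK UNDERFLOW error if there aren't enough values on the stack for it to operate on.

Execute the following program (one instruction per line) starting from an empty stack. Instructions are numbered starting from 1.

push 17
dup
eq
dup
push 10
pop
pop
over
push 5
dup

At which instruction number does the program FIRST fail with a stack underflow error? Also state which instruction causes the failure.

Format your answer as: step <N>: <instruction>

Step 1 ('push 17'): stack = [17], depth = 1
Step 2 ('dup'): stack = [17, 17], depth = 2
Step 3 ('eq'): stack = [1], depth = 1
Step 4 ('dup'): stack = [1, 1], depth = 2
Step 5 ('push 10'): stack = [1, 1, 10], depth = 3
Step 6 ('pop'): stack = [1, 1], depth = 2
Step 7 ('pop'): stack = [1], depth = 1
Step 8 ('over'): needs 2 value(s) but depth is 1 — STACK UNDERFLOW

Answer: step 8: over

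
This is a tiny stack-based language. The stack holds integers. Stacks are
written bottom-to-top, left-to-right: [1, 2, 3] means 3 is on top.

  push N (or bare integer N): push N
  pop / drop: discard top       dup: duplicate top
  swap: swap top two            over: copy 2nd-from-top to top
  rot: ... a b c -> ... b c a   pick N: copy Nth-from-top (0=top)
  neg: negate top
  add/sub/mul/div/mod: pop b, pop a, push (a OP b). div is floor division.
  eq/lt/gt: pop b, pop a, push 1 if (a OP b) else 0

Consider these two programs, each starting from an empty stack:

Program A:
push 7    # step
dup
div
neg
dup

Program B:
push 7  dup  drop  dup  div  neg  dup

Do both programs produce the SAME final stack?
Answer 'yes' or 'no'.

Answer: yes

Derivation:
Program A trace:
  After 'push 7': [7]
  After 'dup': [7, 7]
  After 'div': [1]
  After 'neg': [-1]
  After 'dup': [-1, -1]
Program A final stack: [-1, -1]

Program B trace:
  After 'push 7': [7]
  After 'dup': [7, 7]
  After 'drop': [7]
  After 'dup': [7, 7]
  After 'div': [1]
  After 'neg': [-1]
  After 'dup': [-1, -1]
Program B final stack: [-1, -1]
Same: yes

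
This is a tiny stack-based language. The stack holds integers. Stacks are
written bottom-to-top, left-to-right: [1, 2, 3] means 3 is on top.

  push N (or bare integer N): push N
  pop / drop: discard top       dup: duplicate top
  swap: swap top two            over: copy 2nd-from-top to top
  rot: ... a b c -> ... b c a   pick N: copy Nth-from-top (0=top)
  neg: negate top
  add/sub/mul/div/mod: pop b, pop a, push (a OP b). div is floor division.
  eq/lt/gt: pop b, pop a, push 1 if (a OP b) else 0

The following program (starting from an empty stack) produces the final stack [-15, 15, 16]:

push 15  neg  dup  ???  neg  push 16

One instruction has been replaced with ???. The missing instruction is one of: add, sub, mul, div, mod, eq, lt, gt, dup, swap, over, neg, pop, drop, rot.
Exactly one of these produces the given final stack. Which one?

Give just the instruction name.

Answer: swap

Derivation:
Stack before ???: [-15, -15]
Stack after ???:  [-15, -15]
The instruction that transforms [-15, -15] -> [-15, -15] is: swap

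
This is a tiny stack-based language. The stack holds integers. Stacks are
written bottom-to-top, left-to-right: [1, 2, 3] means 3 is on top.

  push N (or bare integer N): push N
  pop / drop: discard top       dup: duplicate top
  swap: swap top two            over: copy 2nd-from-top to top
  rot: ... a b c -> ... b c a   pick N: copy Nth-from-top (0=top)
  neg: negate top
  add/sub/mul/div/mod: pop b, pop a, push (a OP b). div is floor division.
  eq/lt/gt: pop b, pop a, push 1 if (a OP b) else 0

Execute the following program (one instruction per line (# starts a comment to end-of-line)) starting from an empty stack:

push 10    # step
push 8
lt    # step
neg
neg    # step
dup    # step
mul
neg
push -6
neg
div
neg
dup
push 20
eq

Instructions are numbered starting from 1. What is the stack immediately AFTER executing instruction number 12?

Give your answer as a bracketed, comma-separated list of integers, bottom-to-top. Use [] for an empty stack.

Step 1 ('push 10'): [10]
Step 2 ('push 8'): [10, 8]
Step 3 ('lt'): [0]
Step 4 ('neg'): [0]
Step 5 ('neg'): [0]
Step 6 ('dup'): [0, 0]
Step 7 ('mul'): [0]
Step 8 ('neg'): [0]
Step 9 ('push -6'): [0, -6]
Step 10 ('neg'): [0, 6]
Step 11 ('div'): [0]
Step 12 ('neg'): [0]

Answer: [0]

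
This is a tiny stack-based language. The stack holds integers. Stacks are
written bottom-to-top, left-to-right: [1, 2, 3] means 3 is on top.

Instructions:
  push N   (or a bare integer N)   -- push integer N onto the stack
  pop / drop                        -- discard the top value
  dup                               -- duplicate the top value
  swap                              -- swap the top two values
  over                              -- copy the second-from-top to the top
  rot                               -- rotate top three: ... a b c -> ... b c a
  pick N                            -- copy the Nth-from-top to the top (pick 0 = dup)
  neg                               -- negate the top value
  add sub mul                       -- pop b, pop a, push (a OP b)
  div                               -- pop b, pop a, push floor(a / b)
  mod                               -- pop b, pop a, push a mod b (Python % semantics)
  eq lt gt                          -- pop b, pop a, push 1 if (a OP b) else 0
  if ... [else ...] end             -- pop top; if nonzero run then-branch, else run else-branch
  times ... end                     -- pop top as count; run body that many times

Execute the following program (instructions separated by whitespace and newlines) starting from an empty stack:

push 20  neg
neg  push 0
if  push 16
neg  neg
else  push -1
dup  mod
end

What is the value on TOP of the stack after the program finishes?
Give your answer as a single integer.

After 'push 20': [20]
After 'neg': [-20]
After 'neg': [20]
After 'push 0': [20, 0]
After 'if': [20]
After 'push -1': [20, -1]
After 'dup': [20, -1, -1]
After 'mod': [20, 0]

Answer: 0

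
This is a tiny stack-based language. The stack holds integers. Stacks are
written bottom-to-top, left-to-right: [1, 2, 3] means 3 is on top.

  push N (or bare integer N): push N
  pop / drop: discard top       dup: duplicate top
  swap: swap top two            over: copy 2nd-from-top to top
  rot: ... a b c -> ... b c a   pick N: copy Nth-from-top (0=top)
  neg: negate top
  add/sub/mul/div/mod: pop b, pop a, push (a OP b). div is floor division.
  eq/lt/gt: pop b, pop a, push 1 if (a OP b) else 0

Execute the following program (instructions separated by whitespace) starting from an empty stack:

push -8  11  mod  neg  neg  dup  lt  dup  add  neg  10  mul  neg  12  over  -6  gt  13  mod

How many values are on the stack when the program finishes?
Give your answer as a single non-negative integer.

Answer: 3

Derivation:
After 'push -8': stack = [-8] (depth 1)
After 'push 11': stack = [-8, 11] (depth 2)
After 'mod': stack = [3] (depth 1)
After 'neg': stack = [-3] (depth 1)
After 'neg': stack = [3] (depth 1)
After 'dup': stack = [3, 3] (depth 2)
After 'lt': stack = [0] (depth 1)
After 'dup': stack = [0, 0] (depth 2)
After 'add': stack = [0] (depth 1)
After 'neg': stack = [0] (depth 1)
After 'push 10': stack = [0, 10] (depth 2)
After 'mul': stack = [0] (depth 1)
After 'neg': stack = [0] (depth 1)
After 'push 12': stack = [0, 12] (depth 2)
After 'over': stack = [0, 12, 0] (depth 3)
After 'push -6': stack = [0, 12, 0, -6] (depth 4)
After 'gt': stack = [0, 12, 1] (depth 3)
After 'push 13': stack = [0, 12, 1, 13] (depth 4)
After 'mod': stack = [0, 12, 1] (depth 3)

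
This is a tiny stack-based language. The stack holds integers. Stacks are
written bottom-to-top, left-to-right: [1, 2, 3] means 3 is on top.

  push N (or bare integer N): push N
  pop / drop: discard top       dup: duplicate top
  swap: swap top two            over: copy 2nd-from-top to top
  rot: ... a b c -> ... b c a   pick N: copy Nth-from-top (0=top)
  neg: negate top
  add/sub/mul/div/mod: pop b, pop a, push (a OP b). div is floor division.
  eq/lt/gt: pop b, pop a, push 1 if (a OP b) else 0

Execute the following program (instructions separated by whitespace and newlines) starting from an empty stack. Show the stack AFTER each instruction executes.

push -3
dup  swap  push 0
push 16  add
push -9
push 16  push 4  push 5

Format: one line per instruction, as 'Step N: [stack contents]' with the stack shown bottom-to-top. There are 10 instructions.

Step 1: [-3]
Step 2: [-3, -3]
Step 3: [-3, -3]
Step 4: [-3, -3, 0]
Step 5: [-3, -3, 0, 16]
Step 6: [-3, -3, 16]
Step 7: [-3, -3, 16, -9]
Step 8: [-3, -3, 16, -9, 16]
Step 9: [-3, -3, 16, -9, 16, 4]
Step 10: [-3, -3, 16, -9, 16, 4, 5]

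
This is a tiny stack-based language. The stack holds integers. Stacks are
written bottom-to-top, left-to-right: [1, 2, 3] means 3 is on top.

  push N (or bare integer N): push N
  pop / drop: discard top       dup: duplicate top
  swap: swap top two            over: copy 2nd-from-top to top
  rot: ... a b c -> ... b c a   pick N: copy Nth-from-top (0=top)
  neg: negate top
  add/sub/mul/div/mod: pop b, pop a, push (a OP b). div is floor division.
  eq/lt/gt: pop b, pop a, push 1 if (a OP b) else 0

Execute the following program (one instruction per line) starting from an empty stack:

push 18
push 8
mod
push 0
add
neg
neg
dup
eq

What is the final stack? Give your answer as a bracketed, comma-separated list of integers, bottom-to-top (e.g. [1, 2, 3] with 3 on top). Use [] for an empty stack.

Answer: [1]

Derivation:
After 'push 18': [18]
After 'push 8': [18, 8]
After 'mod': [2]
After 'push 0': [2, 0]
After 'add': [2]
After 'neg': [-2]
After 'neg': [2]
After 'dup': [2, 2]
After 'eq': [1]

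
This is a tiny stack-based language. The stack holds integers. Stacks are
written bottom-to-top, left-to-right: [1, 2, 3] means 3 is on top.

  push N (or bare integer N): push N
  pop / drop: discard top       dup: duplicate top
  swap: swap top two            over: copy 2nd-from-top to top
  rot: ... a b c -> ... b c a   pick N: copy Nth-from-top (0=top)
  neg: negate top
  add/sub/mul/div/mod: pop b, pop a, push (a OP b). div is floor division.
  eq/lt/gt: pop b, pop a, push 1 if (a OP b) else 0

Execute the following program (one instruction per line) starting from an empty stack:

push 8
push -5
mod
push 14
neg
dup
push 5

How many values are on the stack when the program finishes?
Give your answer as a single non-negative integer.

Answer: 4

Derivation:
After 'push 8': stack = [8] (depth 1)
After 'push -5': stack = [8, -5] (depth 2)
After 'mod': stack = [-2] (depth 1)
After 'push 14': stack = [-2, 14] (depth 2)
After 'neg': stack = [-2, -14] (depth 2)
After 'dup': stack = [-2, -14, -14] (depth 3)
After 'push 5': stack = [-2, -14, -14, 5] (depth 4)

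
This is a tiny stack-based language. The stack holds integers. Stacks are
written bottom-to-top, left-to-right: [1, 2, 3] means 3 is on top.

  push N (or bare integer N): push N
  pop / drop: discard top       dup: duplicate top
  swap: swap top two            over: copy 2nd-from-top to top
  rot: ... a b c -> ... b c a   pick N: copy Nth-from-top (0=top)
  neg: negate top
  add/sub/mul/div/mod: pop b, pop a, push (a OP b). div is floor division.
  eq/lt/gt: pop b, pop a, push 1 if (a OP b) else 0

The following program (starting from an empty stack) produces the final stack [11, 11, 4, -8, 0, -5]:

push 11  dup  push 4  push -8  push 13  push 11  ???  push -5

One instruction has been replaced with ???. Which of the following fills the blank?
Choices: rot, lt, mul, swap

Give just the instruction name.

Answer: lt

Derivation:
Stack before ???: [11, 11, 4, -8, 13, 11]
Stack after ???:  [11, 11, 4, -8, 0]
Checking each choice:
  rot: produces [11, 11, 4, 13, 11, -8, -5]
  lt: MATCH
  mul: produces [11, 11, 4, -8, 143, -5]
  swap: produces [11, 11, 4, -8, 11, 13, -5]


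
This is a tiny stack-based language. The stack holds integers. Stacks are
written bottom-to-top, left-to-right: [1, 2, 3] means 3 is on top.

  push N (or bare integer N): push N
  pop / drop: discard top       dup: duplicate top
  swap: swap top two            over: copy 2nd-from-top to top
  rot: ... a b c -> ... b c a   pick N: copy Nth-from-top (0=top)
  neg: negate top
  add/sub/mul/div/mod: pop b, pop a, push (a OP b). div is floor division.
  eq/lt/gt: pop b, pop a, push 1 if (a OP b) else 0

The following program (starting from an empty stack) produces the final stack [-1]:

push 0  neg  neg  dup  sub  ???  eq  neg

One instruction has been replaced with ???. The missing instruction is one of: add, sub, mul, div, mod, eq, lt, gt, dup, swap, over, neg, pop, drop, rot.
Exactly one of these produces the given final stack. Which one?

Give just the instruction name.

Stack before ???: [0]
Stack after ???:  [0, 0]
The instruction that transforms [0] -> [0, 0] is: dup

Answer: dup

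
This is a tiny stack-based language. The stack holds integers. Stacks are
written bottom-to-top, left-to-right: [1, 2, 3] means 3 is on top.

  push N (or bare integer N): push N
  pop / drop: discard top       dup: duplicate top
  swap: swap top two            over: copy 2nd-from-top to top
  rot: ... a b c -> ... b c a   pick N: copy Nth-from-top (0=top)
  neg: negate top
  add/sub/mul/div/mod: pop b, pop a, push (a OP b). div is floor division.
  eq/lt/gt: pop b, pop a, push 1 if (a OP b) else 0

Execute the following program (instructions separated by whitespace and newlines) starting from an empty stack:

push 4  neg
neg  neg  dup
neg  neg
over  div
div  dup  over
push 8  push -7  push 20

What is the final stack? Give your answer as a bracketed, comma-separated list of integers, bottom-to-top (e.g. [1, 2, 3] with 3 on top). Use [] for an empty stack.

After 'push 4': [4]
After 'neg': [-4]
After 'neg': [4]
After 'neg': [-4]
After 'dup': [-4, -4]
After 'neg': [-4, 4]
After 'neg': [-4, -4]
After 'over': [-4, -4, -4]
After 'div': [-4, 1]
After 'div': [-4]
After 'dup': [-4, -4]
After 'over': [-4, -4, -4]
After 'push 8': [-4, -4, -4, 8]
After 'push -7': [-4, -4, -4, 8, -7]
After 'push 20': [-4, -4, -4, 8, -7, 20]

Answer: [-4, -4, -4, 8, -7, 20]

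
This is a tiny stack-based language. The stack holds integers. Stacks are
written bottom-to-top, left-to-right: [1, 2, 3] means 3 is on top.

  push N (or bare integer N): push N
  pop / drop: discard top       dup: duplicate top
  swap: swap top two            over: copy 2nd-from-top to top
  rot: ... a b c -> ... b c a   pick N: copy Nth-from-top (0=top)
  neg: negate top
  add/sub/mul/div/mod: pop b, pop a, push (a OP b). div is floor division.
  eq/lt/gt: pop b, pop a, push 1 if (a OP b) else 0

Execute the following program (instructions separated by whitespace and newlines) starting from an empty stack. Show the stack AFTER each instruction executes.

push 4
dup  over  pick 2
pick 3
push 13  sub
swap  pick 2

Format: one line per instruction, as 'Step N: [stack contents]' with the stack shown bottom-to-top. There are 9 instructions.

Step 1: [4]
Step 2: [4, 4]
Step 3: [4, 4, 4]
Step 4: [4, 4, 4, 4]
Step 5: [4, 4, 4, 4, 4]
Step 6: [4, 4, 4, 4, 4, 13]
Step 7: [4, 4, 4, 4, -9]
Step 8: [4, 4, 4, -9, 4]
Step 9: [4, 4, 4, -9, 4, 4]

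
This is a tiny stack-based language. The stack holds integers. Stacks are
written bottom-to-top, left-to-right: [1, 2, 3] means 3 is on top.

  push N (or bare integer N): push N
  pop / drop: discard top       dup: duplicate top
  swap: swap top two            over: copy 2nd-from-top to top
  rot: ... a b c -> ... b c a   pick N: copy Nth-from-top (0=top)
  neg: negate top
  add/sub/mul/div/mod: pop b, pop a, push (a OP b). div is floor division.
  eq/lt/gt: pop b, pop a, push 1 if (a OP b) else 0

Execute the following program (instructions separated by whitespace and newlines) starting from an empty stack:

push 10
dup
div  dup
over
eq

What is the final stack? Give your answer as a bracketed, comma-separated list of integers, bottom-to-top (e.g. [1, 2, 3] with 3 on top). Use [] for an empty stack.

After 'push 10': [10]
After 'dup': [10, 10]
After 'div': [1]
After 'dup': [1, 1]
After 'over': [1, 1, 1]
After 'eq': [1, 1]

Answer: [1, 1]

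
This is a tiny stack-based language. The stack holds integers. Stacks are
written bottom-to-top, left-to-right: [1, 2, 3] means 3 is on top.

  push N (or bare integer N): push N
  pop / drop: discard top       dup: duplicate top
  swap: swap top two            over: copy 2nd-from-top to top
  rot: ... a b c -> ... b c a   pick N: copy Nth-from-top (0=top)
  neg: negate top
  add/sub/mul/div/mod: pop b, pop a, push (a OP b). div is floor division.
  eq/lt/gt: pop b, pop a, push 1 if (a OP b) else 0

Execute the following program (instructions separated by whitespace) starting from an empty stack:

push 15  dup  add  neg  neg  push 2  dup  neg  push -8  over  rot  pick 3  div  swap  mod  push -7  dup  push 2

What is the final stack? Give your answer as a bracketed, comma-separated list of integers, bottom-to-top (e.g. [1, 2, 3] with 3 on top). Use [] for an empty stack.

After 'push 15': [15]
After 'dup': [15, 15]
After 'add': [30]
After 'neg': [-30]
After 'neg': [30]
After 'push 2': [30, 2]
After 'dup': [30, 2, 2]
After 'neg': [30, 2, -2]
After 'push -8': [30, 2, -2, -8]
After 'over': [30, 2, -2, -8, -2]
After 'rot': [30, 2, -8, -2, -2]
After 'pick 3': [30, 2, -8, -2, -2, 2]
After 'div': [30, 2, -8, -2, -1]
After 'swap': [30, 2, -8, -1, -2]
After 'mod': [30, 2, -8, -1]
After 'push -7': [30, 2, -8, -1, -7]
After 'dup': [30, 2, -8, -1, -7, -7]
After 'push 2': [30, 2, -8, -1, -7, -7, 2]

Answer: [30, 2, -8, -1, -7, -7, 2]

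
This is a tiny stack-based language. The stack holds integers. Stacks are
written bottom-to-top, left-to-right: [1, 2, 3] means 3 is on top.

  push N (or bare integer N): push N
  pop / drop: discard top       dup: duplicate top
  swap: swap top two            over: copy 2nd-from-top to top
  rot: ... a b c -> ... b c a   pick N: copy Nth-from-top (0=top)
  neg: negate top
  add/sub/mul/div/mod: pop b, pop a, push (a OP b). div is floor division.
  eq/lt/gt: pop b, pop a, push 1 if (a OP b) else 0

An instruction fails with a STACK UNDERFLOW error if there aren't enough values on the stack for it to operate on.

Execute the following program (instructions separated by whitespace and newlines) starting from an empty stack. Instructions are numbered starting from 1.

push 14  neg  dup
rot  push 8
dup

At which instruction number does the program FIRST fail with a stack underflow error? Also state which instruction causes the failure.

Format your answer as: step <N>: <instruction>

Step 1 ('push 14'): stack = [14], depth = 1
Step 2 ('neg'): stack = [-14], depth = 1
Step 3 ('dup'): stack = [-14, -14], depth = 2
Step 4 ('rot'): needs 3 value(s) but depth is 2 — STACK UNDERFLOW

Answer: step 4: rot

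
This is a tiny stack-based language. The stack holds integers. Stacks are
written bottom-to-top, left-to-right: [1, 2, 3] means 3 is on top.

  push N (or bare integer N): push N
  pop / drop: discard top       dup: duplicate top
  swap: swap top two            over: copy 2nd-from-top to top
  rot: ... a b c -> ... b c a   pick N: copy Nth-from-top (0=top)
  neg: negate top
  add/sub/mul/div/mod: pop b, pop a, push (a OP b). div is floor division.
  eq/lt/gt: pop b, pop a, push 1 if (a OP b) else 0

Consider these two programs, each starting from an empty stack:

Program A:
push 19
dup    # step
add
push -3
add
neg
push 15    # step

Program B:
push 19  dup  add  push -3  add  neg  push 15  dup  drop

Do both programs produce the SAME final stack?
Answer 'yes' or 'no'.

Program A trace:
  After 'push 19': [19]
  After 'dup': [19, 19]
  After 'add': [38]
  After 'push -3': [38, -3]
  After 'add': [35]
  After 'neg': [-35]
  After 'push 15': [-35, 15]
Program A final stack: [-35, 15]

Program B trace:
  After 'push 19': [19]
  After 'dup': [19, 19]
  After 'add': [38]
  After 'push -3': [38, -3]
  After 'add': [35]
  After 'neg': [-35]
  After 'push 15': [-35, 15]
  After 'dup': [-35, 15, 15]
  After 'drop': [-35, 15]
Program B final stack: [-35, 15]
Same: yes

Answer: yes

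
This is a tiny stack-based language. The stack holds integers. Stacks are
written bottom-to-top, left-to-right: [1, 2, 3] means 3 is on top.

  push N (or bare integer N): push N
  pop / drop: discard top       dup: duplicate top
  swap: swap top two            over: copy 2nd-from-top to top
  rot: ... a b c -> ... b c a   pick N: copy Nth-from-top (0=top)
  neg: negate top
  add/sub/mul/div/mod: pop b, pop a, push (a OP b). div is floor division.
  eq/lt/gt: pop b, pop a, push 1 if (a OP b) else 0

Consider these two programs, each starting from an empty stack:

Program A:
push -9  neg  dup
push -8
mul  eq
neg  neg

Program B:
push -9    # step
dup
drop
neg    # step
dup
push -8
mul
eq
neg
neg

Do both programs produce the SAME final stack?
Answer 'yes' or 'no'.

Program A trace:
  After 'push -9': [-9]
  After 'neg': [9]
  After 'dup': [9, 9]
  After 'push -8': [9, 9, -8]
  After 'mul': [9, -72]
  After 'eq': [0]
  After 'neg': [0]
  After 'neg': [0]
Program A final stack: [0]

Program B trace:
  After 'push -9': [-9]
  After 'dup': [-9, -9]
  After 'drop': [-9]
  After 'neg': [9]
  After 'dup': [9, 9]
  After 'push -8': [9, 9, -8]
  After 'mul': [9, -72]
  After 'eq': [0]
  After 'neg': [0]
  After 'neg': [0]
Program B final stack: [0]
Same: yes

Answer: yes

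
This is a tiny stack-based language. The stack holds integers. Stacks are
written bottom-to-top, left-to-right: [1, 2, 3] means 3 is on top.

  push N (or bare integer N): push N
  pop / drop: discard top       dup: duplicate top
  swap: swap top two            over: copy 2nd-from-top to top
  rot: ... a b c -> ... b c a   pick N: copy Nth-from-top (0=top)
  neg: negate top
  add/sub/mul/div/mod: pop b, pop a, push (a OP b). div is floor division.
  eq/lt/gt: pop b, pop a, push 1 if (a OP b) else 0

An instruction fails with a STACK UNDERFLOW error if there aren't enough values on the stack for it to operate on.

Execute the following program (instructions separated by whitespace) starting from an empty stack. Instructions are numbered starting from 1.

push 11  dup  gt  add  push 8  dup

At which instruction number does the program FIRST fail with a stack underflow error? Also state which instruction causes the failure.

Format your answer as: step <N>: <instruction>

Step 1 ('push 11'): stack = [11], depth = 1
Step 2 ('dup'): stack = [11, 11], depth = 2
Step 3 ('gt'): stack = [0], depth = 1
Step 4 ('add'): needs 2 value(s) but depth is 1 — STACK UNDERFLOW

Answer: step 4: add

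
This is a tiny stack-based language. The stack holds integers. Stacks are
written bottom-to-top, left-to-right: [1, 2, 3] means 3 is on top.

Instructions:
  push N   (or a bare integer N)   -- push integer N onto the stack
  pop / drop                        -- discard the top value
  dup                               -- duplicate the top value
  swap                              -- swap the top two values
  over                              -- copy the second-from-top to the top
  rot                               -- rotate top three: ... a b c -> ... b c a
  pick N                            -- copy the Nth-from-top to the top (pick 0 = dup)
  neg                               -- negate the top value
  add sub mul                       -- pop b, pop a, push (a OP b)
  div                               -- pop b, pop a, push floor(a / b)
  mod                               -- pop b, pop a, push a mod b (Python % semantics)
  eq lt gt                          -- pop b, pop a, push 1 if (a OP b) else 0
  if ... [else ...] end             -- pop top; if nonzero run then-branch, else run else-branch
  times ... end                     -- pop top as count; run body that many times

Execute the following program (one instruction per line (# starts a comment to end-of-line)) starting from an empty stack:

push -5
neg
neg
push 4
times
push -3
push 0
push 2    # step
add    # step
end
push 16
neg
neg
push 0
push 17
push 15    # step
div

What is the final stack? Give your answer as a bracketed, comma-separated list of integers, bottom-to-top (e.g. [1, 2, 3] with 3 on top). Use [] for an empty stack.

After 'push -5': [-5]
After 'neg': [5]
After 'neg': [-5]
After 'push 4': [-5, 4]
After 'times': [-5]
After 'push -3': [-5, -3]
After 'push 0': [-5, -3, 0]
After 'push 2': [-5, -3, 0, 2]
After 'add': [-5, -3, 2]
After 'push -3': [-5, -3, 2, -3]
After 'push 0': [-5, -3, 2, -3, 0]
After 'push 2': [-5, -3, 2, -3, 0, 2]
  ...
After 'add': [-5, -3, 2, -3, 2, -3, 2]
After 'push -3': [-5, -3, 2, -3, 2, -3, 2, -3]
After 'push 0': [-5, -3, 2, -3, 2, -3, 2, -3, 0]
After 'push 2': [-5, -3, 2, -3, 2, -3, 2, -3, 0, 2]
After 'add': [-5, -3, 2, -3, 2, -3, 2, -3, 2]
After 'push 16': [-5, -3, 2, -3, 2, -3, 2, -3, 2, 16]
After 'neg': [-5, -3, 2, -3, 2, -3, 2, -3, 2, -16]
After 'neg': [-5, -3, 2, -3, 2, -3, 2, -3, 2, 16]
After 'push 0': [-5, -3, 2, -3, 2, -3, 2, -3, 2, 16, 0]
After 'push 17': [-5, -3, 2, -3, 2, -3, 2, -3, 2, 16, 0, 17]
After 'push 15': [-5, -3, 2, -3, 2, -3, 2, -3, 2, 16, 0, 17, 15]
After 'div': [-5, -3, 2, -3, 2, -3, 2, -3, 2, 16, 0, 1]

Answer: [-5, -3, 2, -3, 2, -3, 2, -3, 2, 16, 0, 1]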